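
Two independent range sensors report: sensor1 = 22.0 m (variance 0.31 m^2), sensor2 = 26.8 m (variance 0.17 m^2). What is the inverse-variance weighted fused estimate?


w1 = (1/var1) / (1/var1 + 1/var2)
   = 3.2258 / (3.2258 + 5.8824) = 0.3542
w2 = 1 - w1 = 0.6458
fused = w1*s1 + w2*s2 = 7.7917 + 17.3083
= 25.1 m


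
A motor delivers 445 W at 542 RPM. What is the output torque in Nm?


omega = 542 * 2*pi/60 = 56.7581 rad/s
tau = P / omega = 445 / 56.7581
= 7.8403 Nm


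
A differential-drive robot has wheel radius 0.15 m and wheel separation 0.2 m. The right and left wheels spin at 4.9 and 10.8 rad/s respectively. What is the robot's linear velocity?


vR = r*wR = 0.15*4.9 = 0.735 m/s
vL = r*wL = 0.15*10.8 = 1.62 m/s
v = (vR+vL)/2 = 1.1775 m/s
omega = (vR-vL)/L = -4.425 rad/s
linear velocity = 1.1775 m/s


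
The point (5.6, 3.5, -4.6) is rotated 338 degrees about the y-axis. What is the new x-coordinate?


Rotation about y-axis: x' = x*cos(theta) + z*sin(theta)
= 5.6 * 0.9272 + -4.6 * -0.3746
= 6.9154


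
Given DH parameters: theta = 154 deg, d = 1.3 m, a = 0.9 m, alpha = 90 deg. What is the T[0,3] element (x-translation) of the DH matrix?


T[0,3] = a * cos(theta)
= 0.9 * cos(154 deg)
= 0.9 * -0.8988
= -0.8089


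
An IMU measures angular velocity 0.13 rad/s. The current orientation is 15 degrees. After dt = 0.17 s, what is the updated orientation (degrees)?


delta_theta = w * dt = 0.13 * 0.17 = 0.0221 rad
= 1.2662 deg
theta_new = 15 + 1.2662 = 16.2662 deg


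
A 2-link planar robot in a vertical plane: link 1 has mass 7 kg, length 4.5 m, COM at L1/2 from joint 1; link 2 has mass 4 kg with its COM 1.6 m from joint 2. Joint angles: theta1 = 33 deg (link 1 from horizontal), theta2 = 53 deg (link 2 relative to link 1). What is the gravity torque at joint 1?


Horizontal distance from joint 1 to link-1 COM:
  x_c1 = (L1/2)*cos(t1) = 2.25 * 0.8387 = 1.887 m
Horizontal distance from joint 1 to link-2 COM:
  x_c2 = L1*cos(t1) + Lc2*cos(t1+t2)
       = 4.5*0.8387 + 1.6*0.0698 = 3.8856 m
tau1 = m1*g*x_c1 + m2*g*x_c2
     = 7*9.81*1.887 + 4*9.81*3.8856
     = 129.5809 + 152.472
     = 282.0529 Nm


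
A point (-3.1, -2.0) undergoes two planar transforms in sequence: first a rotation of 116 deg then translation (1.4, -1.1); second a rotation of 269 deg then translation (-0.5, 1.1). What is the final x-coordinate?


After transform 1:
x1 = cos(116)*-3.1 - sin(116)*-2.0 + 1.4 = 4.5565
y1 = sin(116)*-3.1 + cos(116)*-2.0 + -1.1 = -3.0095
After transform 2:
x2 = cos(269)*4.5565 - sin(269)*-3.0095 + -0.5
= -3.5886


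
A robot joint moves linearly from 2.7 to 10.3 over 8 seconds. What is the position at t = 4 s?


s = t/T = 4/8 = 0.5
p(t) = p0 + (pf-p0)*s
= 2.7 + (10.3 - 2.7) * 0.5
= 6.5


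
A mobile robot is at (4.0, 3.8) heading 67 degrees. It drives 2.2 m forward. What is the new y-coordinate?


y_new = y0 + d*sin(theta)
= 3.8 + 2.2*sin(67)
= 3.8 + 2.0251
= 5.8251


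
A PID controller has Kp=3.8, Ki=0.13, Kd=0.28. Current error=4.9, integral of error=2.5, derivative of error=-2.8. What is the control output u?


u = Kp*e + Ki*int(e) + Kd*de/dt
= 3.8*4.9 + 0.13*2.5 + 0.28*(-2.8)
= 18.62 + 0.325 + -0.784
= 18.161


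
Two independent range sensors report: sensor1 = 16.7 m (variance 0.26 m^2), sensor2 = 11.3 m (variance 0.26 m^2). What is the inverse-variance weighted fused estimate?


w1 = (1/var1) / (1/var1 + 1/var2)
   = 3.8462 / (3.8462 + 3.8462) = 0.5
w2 = 1 - w1 = 0.5
fused = w1*s1 + w2*s2 = 8.35 + 5.65
= 14.0 m


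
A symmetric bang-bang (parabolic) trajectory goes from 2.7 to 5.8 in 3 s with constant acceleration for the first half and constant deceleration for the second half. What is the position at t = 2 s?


Symmetric rest-to-rest: each phase covers (pf-p0)/2 in time T/2. 0.5*a*(T/2)^2 = (pf-p0)/2 => a = 4*(pf-p0)/T^2
a = 4*(5.8-2.7)/3^2 = 1.3778
t = 2 is in the deceleration phase (t > T/2).
p = pf - 0.5*a*(T-t)^2 = 5.8 - 0.5*1.3778*1^2
= 5.1111


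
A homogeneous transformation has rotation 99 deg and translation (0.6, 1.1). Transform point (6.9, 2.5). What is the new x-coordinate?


x' = cos(theta)*px - sin(theta)*py + tx
= -0.1564*6.9 - 0.9877*2.5 + 0.6
= -2.9486


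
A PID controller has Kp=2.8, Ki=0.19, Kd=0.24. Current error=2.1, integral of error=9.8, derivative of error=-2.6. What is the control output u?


u = Kp*e + Ki*int(e) + Kd*de/dt
= 2.8*2.1 + 0.19*9.8 + 0.24*(-2.6)
= 5.88 + 1.862 + -0.624
= 7.118


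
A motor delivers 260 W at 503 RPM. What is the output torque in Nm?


omega = 503 * 2*pi/60 = 52.674 rad/s
tau = P / omega = 260 / 52.674
= 4.936 Nm


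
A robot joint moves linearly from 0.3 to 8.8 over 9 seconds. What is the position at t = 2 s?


s = t/T = 2/9 = 0.2222
p(t) = p0 + (pf-p0)*s
= 0.3 + (8.8 - 0.3) * 0.2222
= 2.1889


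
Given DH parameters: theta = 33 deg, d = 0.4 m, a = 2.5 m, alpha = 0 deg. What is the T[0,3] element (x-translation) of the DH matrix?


T[0,3] = a * cos(theta)
= 2.5 * cos(33 deg)
= 2.5 * 0.8387
= 2.0967


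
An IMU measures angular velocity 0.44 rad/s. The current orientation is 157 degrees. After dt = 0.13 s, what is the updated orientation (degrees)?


delta_theta = w * dt = 0.44 * 0.13 = 0.0572 rad
= 3.2773 deg
theta_new = 157 + 3.2773 = 160.2773 deg


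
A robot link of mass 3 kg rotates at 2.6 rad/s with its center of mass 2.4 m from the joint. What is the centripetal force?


F = m * omega^2 * r
= 3 * 2.6^2 * 2.4
= 3 * 6.76 * 2.4
= 48.672 N


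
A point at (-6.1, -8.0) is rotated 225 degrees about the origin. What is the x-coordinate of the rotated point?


x' = x*cos(theta) - y*sin(theta)
cos(225 deg) = -0.7071, sin(225 deg) = -0.7071
x' = -6.1 * -0.7071 - -8.0 * -0.7071
= 4.3134 - 5.6569
= -1.3435


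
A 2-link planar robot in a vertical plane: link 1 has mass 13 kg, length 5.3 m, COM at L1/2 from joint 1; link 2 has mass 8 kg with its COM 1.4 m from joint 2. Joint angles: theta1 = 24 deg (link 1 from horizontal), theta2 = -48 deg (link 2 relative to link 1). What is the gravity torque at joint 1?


Horizontal distance from joint 1 to link-1 COM:
  x_c1 = (L1/2)*cos(t1) = 2.65 * 0.9135 = 2.4209 m
Horizontal distance from joint 1 to link-2 COM:
  x_c2 = L1*cos(t1) + Lc2*cos(t1+t2)
       = 5.3*0.9135 + 1.4*0.9135 = 6.1208 m
tau1 = m1*g*x_c1 + m2*g*x_c2
     = 13*9.81*2.4209 + 8*9.81*6.1208
     = 308.7368 + 480.3568
     = 789.0936 Nm


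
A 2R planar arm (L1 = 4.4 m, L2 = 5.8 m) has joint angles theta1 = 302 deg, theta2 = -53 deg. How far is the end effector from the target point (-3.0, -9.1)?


End effector via forward kinematics:
x = L1*cos(t1) + L2*cos(t1+t2) = 0.2531
y = L1*sin(t1) + L2*sin(t1+t2) = -9.1462
Distance to target:
d = sqrt((-3.0 - 0.2531)^2 + (-9.1 - -9.1462)^2)
= sqrt(10.5827 + 0.0021)
= 3.2534 m


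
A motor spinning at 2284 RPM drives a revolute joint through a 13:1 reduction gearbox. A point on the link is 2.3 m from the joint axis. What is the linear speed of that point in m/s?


omega_motor = 2284 * 2*pi/60 = 239.1799 rad/s
omega_joint = omega_motor / 13 = 18.3985 rad/s
v = omega_joint * r = 18.3985 * 2.3
= 42.3164 m/s


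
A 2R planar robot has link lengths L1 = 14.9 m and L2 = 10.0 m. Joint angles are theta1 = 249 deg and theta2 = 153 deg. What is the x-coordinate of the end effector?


Convert angles to radians: theta1 = 4.3459, theta2 = 2.6704
x = L1*cos(theta1) + L2*cos(theta1+theta2)
x = -5.3397 + 7.4314
x = 2.0918


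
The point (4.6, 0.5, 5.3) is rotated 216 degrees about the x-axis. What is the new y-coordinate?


Rotation about x-axis: y' = y*cos(theta) - z*sin(theta)
= 0.5 * -0.809 - 5.3 * -0.5878
= 2.7108


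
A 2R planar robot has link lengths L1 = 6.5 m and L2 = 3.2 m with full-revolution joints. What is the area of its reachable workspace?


r_max = L1 + L2 = 9.7 m
r_min = |L1 - L2| = 3.3 m
Area = pi*(r_max^2 - r_min^2)
= pi*(94.09 - 10.89)
= pi * 83.2
= 261.3805 m^2


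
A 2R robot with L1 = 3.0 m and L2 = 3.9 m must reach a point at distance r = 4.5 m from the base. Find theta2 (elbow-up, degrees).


cos(theta2) = (r^2 - L1^2 - L2^2) / (2*L1*L2)
cos(theta2) = (20.25 - 9.0 - 15.21) / 23.4
cos(theta2) = -0.169231
theta2 = 99.7431 degrees


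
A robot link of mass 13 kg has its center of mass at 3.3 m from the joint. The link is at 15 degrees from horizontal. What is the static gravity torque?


tau = m*g*L*cos(angle)
= 13 * 9.81 * 3.3 * cos(15 deg)
= 13 * 9.81 * 3.3 * 0.9659
= 406.5089 Nm


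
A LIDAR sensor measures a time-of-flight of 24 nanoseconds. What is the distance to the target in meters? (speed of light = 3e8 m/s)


tof = 24 ns = 2.4e-08 s
dist = c * tof / 2
= 3e8 * 2.4e-08 / 2
= 3.6 m


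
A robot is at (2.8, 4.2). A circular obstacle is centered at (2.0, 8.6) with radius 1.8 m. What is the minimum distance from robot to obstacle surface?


center_dist = sqrt((2.8-2.0)^2 + (4.2-8.6)^2)
= sqrt(0.64 + 19.36)
= 4.4721
min_dist = center_dist - radius = 4.4721 - 1.8 = 2.6721 m


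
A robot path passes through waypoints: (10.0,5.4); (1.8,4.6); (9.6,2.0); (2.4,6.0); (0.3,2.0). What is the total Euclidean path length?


Segment lengths:
  seg1 = sqrt((-8.2)^2 + (-0.8)^2) = 8.2389
  seg2 = sqrt((7.8)^2 + (-2.6)^2) = 8.2219
  seg3 = sqrt((-7.2)^2 + (4.0)^2) = 8.2365
  seg4 = sqrt((-2.1)^2 + (-4.0)^2) = 4.5177
Total = 29.2151


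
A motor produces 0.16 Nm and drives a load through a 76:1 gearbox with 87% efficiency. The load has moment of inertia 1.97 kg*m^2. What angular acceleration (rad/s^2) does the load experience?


tau_out = tau_motor * N * eta
= 0.16 * 76 * 0.87 = 10.5792 Nm
alpha = tau_out / I = 10.5792 / 1.97
= 5.3702 rad/s^2


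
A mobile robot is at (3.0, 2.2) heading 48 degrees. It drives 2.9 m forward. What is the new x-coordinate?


x_new = x0 + d*cos(theta)
= 3.0 + 2.9*cos(48)
= 3.0 + 1.9405
= 4.9405


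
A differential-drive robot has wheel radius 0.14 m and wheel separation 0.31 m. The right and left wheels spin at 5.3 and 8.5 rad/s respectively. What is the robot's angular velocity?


vR = r*wR = 0.14*5.3 = 0.742 m/s
vL = r*wL = 0.14*8.5 = 1.19 m/s
v = (vR+vL)/2 = 0.966 m/s
omega = (vR-vL)/L = -1.4452 rad/s
angular velocity = -1.4452 rad/s


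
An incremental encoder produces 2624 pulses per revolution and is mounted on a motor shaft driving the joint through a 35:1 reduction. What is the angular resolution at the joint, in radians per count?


counts per rev = 2624
effective counts at joint = 2624 * 35 = 91840
resolution = 2*pi / 91840
= 6.8414e-05 rad/count


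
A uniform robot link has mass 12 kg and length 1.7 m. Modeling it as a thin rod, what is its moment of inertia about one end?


I = (1/3) * m * L^2
= (1/3) * 12 * 1.7^2
= 0.333333 * 12 * 2.89
= 11.56 kg*m^2


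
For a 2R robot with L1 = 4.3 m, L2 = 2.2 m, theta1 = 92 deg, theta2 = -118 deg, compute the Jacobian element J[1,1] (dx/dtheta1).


J[1,1] = -L1*sin(t1) - L2*sin(t1+t2)
= -4.3*sin(92) - 2.2*sin(-26)
= -3.333


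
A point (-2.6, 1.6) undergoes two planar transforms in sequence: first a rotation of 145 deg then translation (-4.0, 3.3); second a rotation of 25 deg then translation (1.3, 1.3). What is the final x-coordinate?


After transform 1:
x1 = cos(145)*-2.6 - sin(145)*1.6 + -4.0 = -2.7879
y1 = sin(145)*-2.6 + cos(145)*1.6 + 3.3 = 0.4981
After transform 2:
x2 = cos(25)*-2.7879 - sin(25)*0.4981 + 1.3
= -1.4372


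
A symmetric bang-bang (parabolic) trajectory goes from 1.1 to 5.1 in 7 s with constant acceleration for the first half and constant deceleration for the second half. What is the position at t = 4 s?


Symmetric rest-to-rest: each phase covers (pf-p0)/2 in time T/2. 0.5*a*(T/2)^2 = (pf-p0)/2 => a = 4*(pf-p0)/T^2
a = 4*(5.1-1.1)/7^2 = 0.3265
t = 4 is in the deceleration phase (t > T/2).
p = pf - 0.5*a*(T-t)^2 = 5.1 - 0.5*0.3265*3^2
= 3.6306


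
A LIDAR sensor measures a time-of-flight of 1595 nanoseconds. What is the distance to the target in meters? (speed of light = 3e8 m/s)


tof = 1595 ns = 1.595e-06 s
dist = c * tof / 2
= 3e8 * 1.595e-06 / 2
= 239.25 m


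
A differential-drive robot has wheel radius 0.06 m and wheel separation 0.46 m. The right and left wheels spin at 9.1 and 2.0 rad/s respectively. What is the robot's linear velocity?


vR = r*wR = 0.06*9.1 = 0.546 m/s
vL = r*wL = 0.06*2.0 = 0.12 m/s
v = (vR+vL)/2 = 0.333 m/s
omega = (vR-vL)/L = 0.9261 rad/s
linear velocity = 0.333 m/s


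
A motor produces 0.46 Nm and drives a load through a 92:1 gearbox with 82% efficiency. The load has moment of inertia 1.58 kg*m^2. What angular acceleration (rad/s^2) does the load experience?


tau_out = tau_motor * N * eta
= 0.46 * 92 * 0.82 = 34.7024 Nm
alpha = tau_out / I = 34.7024 / 1.58
= 21.9635 rad/s^2


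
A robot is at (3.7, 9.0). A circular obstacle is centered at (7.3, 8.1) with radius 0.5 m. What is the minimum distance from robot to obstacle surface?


center_dist = sqrt((3.7-7.3)^2 + (9.0-8.1)^2)
= sqrt(12.96 + 0.81)
= 3.7108
min_dist = center_dist - radius = 3.7108 - 0.5 = 3.2108 m


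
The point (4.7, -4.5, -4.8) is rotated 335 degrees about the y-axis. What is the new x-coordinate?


Rotation about y-axis: x' = x*cos(theta) + z*sin(theta)
= 4.7 * 0.9063 + -4.8 * -0.4226
= 6.2882


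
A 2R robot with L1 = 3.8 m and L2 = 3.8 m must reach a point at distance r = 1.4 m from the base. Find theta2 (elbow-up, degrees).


cos(theta2) = (r^2 - L1^2 - L2^2) / (2*L1*L2)
cos(theta2) = (1.96 - 14.44 - 14.44) / 28.88
cos(theta2) = -0.932133
theta2 = 158.7698 degrees


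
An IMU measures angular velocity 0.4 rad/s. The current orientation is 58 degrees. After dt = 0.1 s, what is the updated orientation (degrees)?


delta_theta = w * dt = 0.4 * 0.1 = 0.04 rad
= 2.2918 deg
theta_new = 58 + 2.2918 = 60.2918 deg


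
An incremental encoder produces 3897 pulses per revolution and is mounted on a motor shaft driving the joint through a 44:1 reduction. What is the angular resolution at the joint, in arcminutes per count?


counts per rev = 3897
effective counts at joint = 3897 * 44 = 171468
resolution = 360*60 / 171468
= 0.126 arcmin/count


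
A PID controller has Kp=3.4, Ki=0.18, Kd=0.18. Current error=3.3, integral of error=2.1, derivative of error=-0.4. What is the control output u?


u = Kp*e + Ki*int(e) + Kd*de/dt
= 3.4*3.3 + 0.18*2.1 + 0.18*(-0.4)
= 11.22 + 0.378 + -0.072
= 11.526


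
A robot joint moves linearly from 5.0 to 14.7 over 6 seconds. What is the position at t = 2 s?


s = t/T = 2/6 = 0.3333
p(t) = p0 + (pf-p0)*s
= 5.0 + (14.7 - 5.0) * 0.3333
= 8.2333


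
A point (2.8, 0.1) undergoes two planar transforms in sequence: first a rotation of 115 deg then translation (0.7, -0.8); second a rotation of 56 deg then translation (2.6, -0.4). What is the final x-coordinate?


After transform 1:
x1 = cos(115)*2.8 - sin(115)*0.1 + 0.7 = -0.574
y1 = sin(115)*2.8 + cos(115)*0.1 + -0.8 = 1.6954
After transform 2:
x2 = cos(56)*-0.574 - sin(56)*1.6954 + 2.6
= 0.8735


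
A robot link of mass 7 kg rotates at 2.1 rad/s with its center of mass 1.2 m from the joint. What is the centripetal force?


F = m * omega^2 * r
= 7 * 2.1^2 * 1.2
= 7 * 4.41 * 1.2
= 37.044 N


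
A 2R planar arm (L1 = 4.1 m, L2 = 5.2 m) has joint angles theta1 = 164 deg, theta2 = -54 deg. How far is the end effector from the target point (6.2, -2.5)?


End effector via forward kinematics:
x = L1*cos(t1) + L2*cos(t1+t2) = -5.7197
y = L1*sin(t1) + L2*sin(t1+t2) = 6.0165
Distance to target:
d = sqrt((6.2 - -5.7197)^2 + (-2.5 - 6.0165)^2)
= sqrt(142.0787 + 72.531)
= 14.6496 m


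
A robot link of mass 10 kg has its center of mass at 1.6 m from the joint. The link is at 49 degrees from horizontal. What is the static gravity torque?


tau = m*g*L*cos(angle)
= 10 * 9.81 * 1.6 * cos(49 deg)
= 10 * 9.81 * 1.6 * 0.6561
= 102.975 Nm


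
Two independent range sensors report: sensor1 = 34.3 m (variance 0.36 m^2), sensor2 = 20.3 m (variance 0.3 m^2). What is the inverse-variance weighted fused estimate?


w1 = (1/var1) / (1/var1 + 1/var2)
   = 2.7778 / (2.7778 + 3.3333) = 0.4545
w2 = 1 - w1 = 0.5455
fused = w1*s1 + w2*s2 = 15.5909 + 11.0727
= 26.6636 m


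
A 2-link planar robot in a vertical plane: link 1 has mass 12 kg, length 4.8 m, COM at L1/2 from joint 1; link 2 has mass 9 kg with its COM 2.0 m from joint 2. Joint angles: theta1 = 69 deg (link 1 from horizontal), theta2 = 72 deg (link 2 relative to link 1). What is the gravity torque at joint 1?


Horizontal distance from joint 1 to link-1 COM:
  x_c1 = (L1/2)*cos(t1) = 2.4 * 0.3584 = 0.8601 m
Horizontal distance from joint 1 to link-2 COM:
  x_c2 = L1*cos(t1) + Lc2*cos(t1+t2)
       = 4.8*0.3584 + 2.0*-0.7771 = 0.1659 m
tau1 = m1*g*x_c1 + m2*g*x_c2
     = 12*9.81*0.8601 + 9*9.81*0.1659
     = 101.249 + 14.645
     = 115.894 Nm


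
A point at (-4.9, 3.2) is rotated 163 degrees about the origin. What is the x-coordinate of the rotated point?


x' = x*cos(theta) - y*sin(theta)
cos(163 deg) = -0.9563, sin(163 deg) = 0.2924
x' = -4.9 * -0.9563 - 3.2 * 0.2924
= 4.6859 - 0.9356
= 3.7503


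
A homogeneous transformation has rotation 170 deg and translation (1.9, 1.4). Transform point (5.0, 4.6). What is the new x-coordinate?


x' = cos(theta)*px - sin(theta)*py + tx
= -0.9848*5.0 - 0.1736*4.6 + 1.9
= -3.8228


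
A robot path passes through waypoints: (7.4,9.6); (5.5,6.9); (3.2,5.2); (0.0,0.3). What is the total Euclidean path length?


Segment lengths:
  seg1 = sqrt((-1.9)^2 + (-2.7)^2) = 3.3015
  seg2 = sqrt((-2.3)^2 + (-1.7)^2) = 2.8601
  seg3 = sqrt((-3.2)^2 + (-4.9)^2) = 5.8523
Total = 12.0139


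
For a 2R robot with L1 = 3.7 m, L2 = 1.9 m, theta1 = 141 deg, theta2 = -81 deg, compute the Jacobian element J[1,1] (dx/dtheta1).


J[1,1] = -L1*sin(t1) - L2*sin(t1+t2)
= -3.7*sin(141) - 1.9*sin(60)
= -3.9739


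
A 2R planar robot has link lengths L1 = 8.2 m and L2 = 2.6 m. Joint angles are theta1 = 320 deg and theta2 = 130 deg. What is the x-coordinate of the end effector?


Convert angles to radians: theta1 = 5.5851, theta2 = 2.2689
x = L1*cos(theta1) + L2*cos(theta1+theta2)
x = 6.2816 + 0.0
x = 6.2816


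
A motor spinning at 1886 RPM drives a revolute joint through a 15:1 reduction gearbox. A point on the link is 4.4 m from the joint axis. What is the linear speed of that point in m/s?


omega_motor = 1886 * 2*pi/60 = 197.5015 rad/s
omega_joint = omega_motor / 15 = 13.1668 rad/s
v = omega_joint * r = 13.1668 * 4.4
= 57.9338 m/s


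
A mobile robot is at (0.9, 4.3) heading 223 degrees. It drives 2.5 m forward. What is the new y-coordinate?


y_new = y0 + d*sin(theta)
= 4.3 + 2.5*sin(223)
= 4.3 + -1.705
= 2.595


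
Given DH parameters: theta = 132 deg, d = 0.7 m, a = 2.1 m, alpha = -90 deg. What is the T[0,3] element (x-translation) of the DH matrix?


T[0,3] = a * cos(theta)
= 2.1 * cos(132 deg)
= 2.1 * -0.6691
= -1.4052


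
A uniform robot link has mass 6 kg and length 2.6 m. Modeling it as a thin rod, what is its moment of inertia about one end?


I = (1/3) * m * L^2
= (1/3) * 6 * 2.6^2
= 0.333333 * 6 * 6.76
= 13.52 kg*m^2


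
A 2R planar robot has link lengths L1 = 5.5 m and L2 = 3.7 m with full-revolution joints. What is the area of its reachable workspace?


r_max = L1 + L2 = 9.2 m
r_min = |L1 - L2| = 1.8 m
Area = pi*(r_max^2 - r_min^2)
= pi*(84.64 - 3.24)
= pi * 81.4
= 255.7256 m^2


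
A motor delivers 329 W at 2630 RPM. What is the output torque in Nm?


omega = 2630 * 2*pi/60 = 275.413 rad/s
tau = P / omega = 329 / 275.413
= 1.1946 Nm


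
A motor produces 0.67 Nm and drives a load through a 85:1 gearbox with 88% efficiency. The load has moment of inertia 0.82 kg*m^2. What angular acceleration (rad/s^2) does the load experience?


tau_out = tau_motor * N * eta
= 0.67 * 85 * 0.88 = 50.116 Nm
alpha = tau_out / I = 50.116 / 0.82
= 61.1171 rad/s^2


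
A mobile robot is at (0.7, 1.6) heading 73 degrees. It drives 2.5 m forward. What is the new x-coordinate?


x_new = x0 + d*cos(theta)
= 0.7 + 2.5*cos(73)
= 0.7 + 0.7309
= 1.4309


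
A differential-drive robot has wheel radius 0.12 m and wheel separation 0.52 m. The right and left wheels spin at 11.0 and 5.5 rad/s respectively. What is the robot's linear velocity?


vR = r*wR = 0.12*11.0 = 1.32 m/s
vL = r*wL = 0.12*5.5 = 0.66 m/s
v = (vR+vL)/2 = 0.99 m/s
omega = (vR-vL)/L = 1.2692 rad/s
linear velocity = 0.99 m/s


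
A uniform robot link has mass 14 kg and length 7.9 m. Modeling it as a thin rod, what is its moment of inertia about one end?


I = (1/3) * m * L^2
= (1/3) * 14 * 7.9^2
= 0.333333 * 14 * 62.41
= 291.2467 kg*m^2


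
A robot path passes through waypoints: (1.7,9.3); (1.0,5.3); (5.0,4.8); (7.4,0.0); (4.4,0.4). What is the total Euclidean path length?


Segment lengths:
  seg1 = sqrt((-0.7)^2 + (-4.0)^2) = 4.0608
  seg2 = sqrt((4.0)^2 + (-0.5)^2) = 4.0311
  seg3 = sqrt((2.4)^2 + (-4.8)^2) = 5.3666
  seg4 = sqrt((-3.0)^2 + (0.4)^2) = 3.0265
Total = 16.485


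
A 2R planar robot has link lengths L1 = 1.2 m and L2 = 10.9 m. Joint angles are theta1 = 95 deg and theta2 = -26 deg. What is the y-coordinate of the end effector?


Convert angles to radians: theta1 = 1.6581, theta2 = -0.4538
y = L1*sin(theta1) + L2*sin(theta1+theta2)
y = 1.1954 + 10.176
y = 11.3715


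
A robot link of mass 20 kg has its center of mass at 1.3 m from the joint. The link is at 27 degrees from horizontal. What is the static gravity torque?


tau = m*g*L*cos(angle)
= 20 * 9.81 * 1.3 * cos(27 deg)
= 20 * 9.81 * 1.3 * 0.891
= 227.2601 Nm


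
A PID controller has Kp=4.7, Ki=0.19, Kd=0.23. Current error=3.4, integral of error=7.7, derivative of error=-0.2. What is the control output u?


u = Kp*e + Ki*int(e) + Kd*de/dt
= 4.7*3.4 + 0.19*7.7 + 0.23*(-0.2)
= 15.98 + 1.463 + -0.046
= 17.397


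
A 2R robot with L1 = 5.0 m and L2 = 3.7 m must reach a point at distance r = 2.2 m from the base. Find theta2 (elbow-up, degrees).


cos(theta2) = (r^2 - L1^2 - L2^2) / (2*L1*L2)
cos(theta2) = (4.84 - 25.0 - 13.69) / 37.0
cos(theta2) = -0.914865
theta2 = 156.1865 degrees


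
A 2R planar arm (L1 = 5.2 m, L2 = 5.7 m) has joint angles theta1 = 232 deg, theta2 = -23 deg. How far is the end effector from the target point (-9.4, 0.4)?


End effector via forward kinematics:
x = L1*cos(t1) + L2*cos(t1+t2) = -8.1868
y = L1*sin(t1) + L2*sin(t1+t2) = -6.8611
Distance to target:
d = sqrt((-9.4 - -8.1868)^2 + (0.4 - -6.8611)^2)
= sqrt(1.4719 + 52.7231)
= 7.3617 m


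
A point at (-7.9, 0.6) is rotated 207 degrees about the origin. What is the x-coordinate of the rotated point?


x' = x*cos(theta) - y*sin(theta)
cos(207 deg) = -0.891, sin(207 deg) = -0.454
x' = -7.9 * -0.891 - 0.6 * -0.454
= 7.039 - -0.2724
= 7.3113


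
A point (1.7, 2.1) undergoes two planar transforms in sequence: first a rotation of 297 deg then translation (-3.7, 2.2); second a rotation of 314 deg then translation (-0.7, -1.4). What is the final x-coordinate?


After transform 1:
x1 = cos(297)*1.7 - sin(297)*2.1 + -3.7 = -1.0571
y1 = sin(297)*1.7 + cos(297)*2.1 + 2.2 = 1.6387
After transform 2:
x2 = cos(314)*-1.0571 - sin(314)*1.6387 + -0.7
= -0.2556


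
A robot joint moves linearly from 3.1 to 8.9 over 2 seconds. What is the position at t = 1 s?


s = t/T = 1/2 = 0.5
p(t) = p0 + (pf-p0)*s
= 3.1 + (8.9 - 3.1) * 0.5
= 6.0


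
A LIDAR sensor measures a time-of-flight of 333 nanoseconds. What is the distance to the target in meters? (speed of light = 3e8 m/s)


tof = 333 ns = 3.33e-07 s
dist = c * tof / 2
= 3e8 * 3.33e-07 / 2
= 49.95 m


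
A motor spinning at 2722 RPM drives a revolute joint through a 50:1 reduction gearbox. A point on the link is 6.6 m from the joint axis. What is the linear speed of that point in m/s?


omega_motor = 2722 * 2*pi/60 = 285.0472 rad/s
omega_joint = omega_motor / 50 = 5.7009 rad/s
v = omega_joint * r = 5.7009 * 6.6
= 37.6262 m/s


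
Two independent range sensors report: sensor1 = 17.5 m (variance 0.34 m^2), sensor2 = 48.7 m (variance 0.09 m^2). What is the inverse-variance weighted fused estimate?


w1 = (1/var1) / (1/var1 + 1/var2)
   = 2.9412 / (2.9412 + 11.1111) = 0.2093
w2 = 1 - w1 = 0.7907
fused = w1*s1 + w2*s2 = 3.6628 + 38.507
= 42.1698 m


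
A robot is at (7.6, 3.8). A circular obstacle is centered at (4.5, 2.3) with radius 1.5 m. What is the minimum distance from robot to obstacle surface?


center_dist = sqrt((7.6-4.5)^2 + (3.8-2.3)^2)
= sqrt(9.61 + 2.25)
= 3.4438
min_dist = center_dist - radius = 3.4438 - 1.5 = 1.9438 m


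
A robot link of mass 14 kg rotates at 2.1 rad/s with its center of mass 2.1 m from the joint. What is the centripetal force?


F = m * omega^2 * r
= 14 * 2.1^2 * 2.1
= 14 * 4.41 * 2.1
= 129.654 N


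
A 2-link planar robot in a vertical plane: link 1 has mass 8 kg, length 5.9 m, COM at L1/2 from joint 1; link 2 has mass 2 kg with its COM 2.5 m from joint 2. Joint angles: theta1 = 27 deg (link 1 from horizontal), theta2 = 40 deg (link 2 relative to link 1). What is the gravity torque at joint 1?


Horizontal distance from joint 1 to link-1 COM:
  x_c1 = (L1/2)*cos(t1) = 2.95 * 0.891 = 2.6285 m
Horizontal distance from joint 1 to link-2 COM:
  x_c2 = L1*cos(t1) + Lc2*cos(t1+t2)
       = 5.9*0.891 + 2.5*0.3907 = 6.2338 m
tau1 = m1*g*x_c1 + m2*g*x_c2
     = 8*9.81*2.6285 + 2*9.81*6.2338
     = 206.2823 + 122.3065
     = 328.5888 Nm


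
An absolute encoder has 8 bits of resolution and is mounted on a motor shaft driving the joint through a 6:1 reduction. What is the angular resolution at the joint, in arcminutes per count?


counts = 2^8 = 256
effective counts at joint = 256 * 6 = 1536
resolution = 360*60 / 1536
= 14.0625 arcmin/count


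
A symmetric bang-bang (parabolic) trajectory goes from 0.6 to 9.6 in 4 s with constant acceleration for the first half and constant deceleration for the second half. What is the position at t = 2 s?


Symmetric rest-to-rest: each phase covers (pf-p0)/2 in time T/2. 0.5*a*(T/2)^2 = (pf-p0)/2 => a = 4*(pf-p0)/T^2
a = 4*(9.6-0.6)/4^2 = 2.25
t = 2 is in the acceleration phase (t <= T/2).
p = p0 + 0.5*a*t^2 = 0.6 + 0.5*2.25*2^2
= 5.1


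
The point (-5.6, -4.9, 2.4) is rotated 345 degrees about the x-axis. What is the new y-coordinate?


Rotation about x-axis: y' = y*cos(theta) - z*sin(theta)
= -4.9 * 0.9659 - 2.4 * -0.2588
= -4.1119


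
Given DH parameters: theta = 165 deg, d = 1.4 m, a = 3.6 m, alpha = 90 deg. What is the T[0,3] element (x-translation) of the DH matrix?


T[0,3] = a * cos(theta)
= 3.6 * cos(165 deg)
= 3.6 * -0.9659
= -3.4773


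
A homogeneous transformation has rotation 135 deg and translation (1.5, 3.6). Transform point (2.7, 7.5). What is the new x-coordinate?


x' = cos(theta)*px - sin(theta)*py + tx
= -0.7071*2.7 - 0.7071*7.5 + 1.5
= -5.7125


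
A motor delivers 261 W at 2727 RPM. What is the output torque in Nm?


omega = 2727 * 2*pi/60 = 285.5708 rad/s
tau = P / omega = 261 / 285.5708
= 0.914 Nm


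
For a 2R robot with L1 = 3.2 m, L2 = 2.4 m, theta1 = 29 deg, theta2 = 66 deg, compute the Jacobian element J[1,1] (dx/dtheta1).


J[1,1] = -L1*sin(t1) - L2*sin(t1+t2)
= -3.2*sin(29) - 2.4*sin(95)
= -3.9423


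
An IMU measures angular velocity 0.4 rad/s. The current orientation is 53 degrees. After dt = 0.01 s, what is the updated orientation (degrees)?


delta_theta = w * dt = 0.4 * 0.01 = 0.004 rad
= 0.2292 deg
theta_new = 53 + 0.2292 = 53.2292 deg


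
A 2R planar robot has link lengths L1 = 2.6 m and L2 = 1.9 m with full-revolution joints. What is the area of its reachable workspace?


r_max = L1 + L2 = 4.5 m
r_min = |L1 - L2| = 0.7 m
Area = pi*(r_max^2 - r_min^2)
= pi*(20.25 - 0.49)
= pi * 19.76
= 62.0779 m^2


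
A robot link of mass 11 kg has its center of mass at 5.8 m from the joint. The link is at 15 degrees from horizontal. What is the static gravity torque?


tau = m*g*L*cos(angle)
= 11 * 9.81 * 5.8 * cos(15 deg)
= 11 * 9.81 * 5.8 * 0.9659
= 604.5517 Nm


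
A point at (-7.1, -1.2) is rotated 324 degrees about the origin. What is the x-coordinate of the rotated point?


x' = x*cos(theta) - y*sin(theta)
cos(324 deg) = 0.809, sin(324 deg) = -0.5878
x' = -7.1 * 0.809 - -1.2 * -0.5878
= -5.744 - 0.7053
= -6.4494


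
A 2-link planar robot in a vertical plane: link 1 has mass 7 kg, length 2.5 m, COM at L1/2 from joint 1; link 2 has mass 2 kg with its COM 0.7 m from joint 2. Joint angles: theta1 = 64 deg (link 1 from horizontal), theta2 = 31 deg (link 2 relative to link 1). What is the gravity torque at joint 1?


Horizontal distance from joint 1 to link-1 COM:
  x_c1 = (L1/2)*cos(t1) = 1.25 * 0.4384 = 0.548 m
Horizontal distance from joint 1 to link-2 COM:
  x_c2 = L1*cos(t1) + Lc2*cos(t1+t2)
       = 2.5*0.4384 + 0.7*-0.0872 = 1.0349 m
tau1 = m1*g*x_c1 + m2*g*x_c2
     = 7*9.81*0.548 + 2*9.81*1.0349
     = 37.6287 + 20.3051
     = 57.9338 Nm


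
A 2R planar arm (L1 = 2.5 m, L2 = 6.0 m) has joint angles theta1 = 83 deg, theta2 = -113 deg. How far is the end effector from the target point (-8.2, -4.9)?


End effector via forward kinematics:
x = L1*cos(t1) + L2*cos(t1+t2) = 5.5008
y = L1*sin(t1) + L2*sin(t1+t2) = -0.5186
Distance to target:
d = sqrt((-8.2 - 5.5008)^2 + (-4.9 - -0.5186)^2)
= sqrt(187.7126 + 19.1964)
= 14.3843 m


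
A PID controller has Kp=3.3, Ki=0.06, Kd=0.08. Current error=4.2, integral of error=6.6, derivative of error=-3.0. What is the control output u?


u = Kp*e + Ki*int(e) + Kd*de/dt
= 3.3*4.2 + 0.06*6.6 + 0.08*(-3.0)
= 13.86 + 0.396 + -0.24
= 14.016


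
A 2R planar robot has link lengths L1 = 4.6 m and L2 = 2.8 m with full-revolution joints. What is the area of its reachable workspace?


r_max = L1 + L2 = 7.4 m
r_min = |L1 - L2| = 1.8 m
Area = pi*(r_max^2 - r_min^2)
= pi*(54.76 - 3.24)
= pi * 51.52
= 161.8549 m^2


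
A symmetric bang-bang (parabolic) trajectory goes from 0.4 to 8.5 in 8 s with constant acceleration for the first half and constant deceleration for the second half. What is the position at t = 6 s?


Symmetric rest-to-rest: each phase covers (pf-p0)/2 in time T/2. 0.5*a*(T/2)^2 = (pf-p0)/2 => a = 4*(pf-p0)/T^2
a = 4*(8.5-0.4)/8^2 = 0.5062
t = 6 is in the deceleration phase (t > T/2).
p = pf - 0.5*a*(T-t)^2 = 8.5 - 0.5*0.5062*2^2
= 7.4875


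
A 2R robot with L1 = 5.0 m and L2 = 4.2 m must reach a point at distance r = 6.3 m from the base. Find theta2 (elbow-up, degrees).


cos(theta2) = (r^2 - L1^2 - L2^2) / (2*L1*L2)
cos(theta2) = (39.69 - 25.0 - 17.64) / 42.0
cos(theta2) = -0.070238
theta2 = 94.0277 degrees


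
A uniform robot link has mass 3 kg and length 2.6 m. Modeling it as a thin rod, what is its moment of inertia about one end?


I = (1/3) * m * L^2
= (1/3) * 3 * 2.6^2
= 0.333333 * 3 * 6.76
= 6.76 kg*m^2


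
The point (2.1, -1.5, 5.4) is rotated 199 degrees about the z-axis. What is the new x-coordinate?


Rotation about z-axis: x' = x*cos(theta) - y*sin(theta)
= 2.1 * -0.9455 - -1.5 * -0.3256
= -2.4739


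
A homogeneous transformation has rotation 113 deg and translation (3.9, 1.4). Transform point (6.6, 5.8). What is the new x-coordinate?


x' = cos(theta)*px - sin(theta)*py + tx
= -0.3907*6.6 - 0.9205*5.8 + 3.9
= -4.0178


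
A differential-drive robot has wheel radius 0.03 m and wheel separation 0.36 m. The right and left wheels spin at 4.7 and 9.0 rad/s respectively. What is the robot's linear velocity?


vR = r*wR = 0.03*4.7 = 0.141 m/s
vL = r*wL = 0.03*9.0 = 0.27 m/s
v = (vR+vL)/2 = 0.2055 m/s
omega = (vR-vL)/L = -0.3583 rad/s
linear velocity = 0.2055 m/s


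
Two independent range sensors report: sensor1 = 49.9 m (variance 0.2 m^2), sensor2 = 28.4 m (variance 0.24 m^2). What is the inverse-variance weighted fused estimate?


w1 = (1/var1) / (1/var1 + 1/var2)
   = 5.0 / (5.0 + 4.1667) = 0.5455
w2 = 1 - w1 = 0.4545
fused = w1*s1 + w2*s2 = 27.2182 + 12.9091
= 40.1273 m


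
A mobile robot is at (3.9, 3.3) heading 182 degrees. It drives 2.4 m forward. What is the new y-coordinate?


y_new = y0 + d*sin(theta)
= 3.3 + 2.4*sin(182)
= 3.3 + -0.0838
= 3.2162


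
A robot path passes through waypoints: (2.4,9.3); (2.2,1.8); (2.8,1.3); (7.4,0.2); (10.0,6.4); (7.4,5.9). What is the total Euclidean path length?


Segment lengths:
  seg1 = sqrt((-0.2)^2 + (-7.5)^2) = 7.5027
  seg2 = sqrt((0.6)^2 + (-0.5)^2) = 0.781
  seg3 = sqrt((4.6)^2 + (-1.1)^2) = 4.7297
  seg4 = sqrt((2.6)^2 + (6.2)^2) = 6.7231
  seg5 = sqrt((-2.6)^2 + (-0.5)^2) = 2.6476
Total = 22.3841


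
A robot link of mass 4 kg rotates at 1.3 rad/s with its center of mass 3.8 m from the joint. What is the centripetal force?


F = m * omega^2 * r
= 4 * 1.3^2 * 3.8
= 4 * 1.69 * 3.8
= 25.688 N


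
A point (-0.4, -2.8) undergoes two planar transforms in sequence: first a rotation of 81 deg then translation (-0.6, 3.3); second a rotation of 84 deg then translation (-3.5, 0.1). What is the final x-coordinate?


After transform 1:
x1 = cos(81)*-0.4 - sin(81)*-2.8 + -0.6 = 2.103
y1 = sin(81)*-0.4 + cos(81)*-2.8 + 3.3 = 2.4669
After transform 2:
x2 = cos(84)*2.103 - sin(84)*2.4669 + -3.5
= -5.7336


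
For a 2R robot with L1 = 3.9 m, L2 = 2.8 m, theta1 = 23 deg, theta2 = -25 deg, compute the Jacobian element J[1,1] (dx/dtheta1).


J[1,1] = -L1*sin(t1) - L2*sin(t1+t2)
= -3.9*sin(23) - 2.8*sin(-2)
= -1.4261


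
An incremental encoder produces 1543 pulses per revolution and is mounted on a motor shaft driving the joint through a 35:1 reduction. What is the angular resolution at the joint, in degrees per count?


counts per rev = 1543
effective counts at joint = 1543 * 35 = 54005
resolution = 360 / 54005
= 0.0067 deg/count


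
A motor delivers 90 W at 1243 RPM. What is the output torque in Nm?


omega = 1243 * 2*pi/60 = 130.1667 rad/s
tau = P / omega = 90 / 130.1667
= 0.6914 Nm


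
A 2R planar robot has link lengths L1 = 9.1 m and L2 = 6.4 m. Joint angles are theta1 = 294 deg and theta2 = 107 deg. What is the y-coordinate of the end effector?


Convert angles to radians: theta1 = 5.1313, theta2 = 1.8675
y = L1*sin(theta1) + L2*sin(theta1+theta2)
y = -8.3133 + 4.1988
y = -4.1145


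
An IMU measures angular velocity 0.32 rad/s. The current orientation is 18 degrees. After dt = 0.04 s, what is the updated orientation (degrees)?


delta_theta = w * dt = 0.32 * 0.04 = 0.0128 rad
= 0.7334 deg
theta_new = 18 + 0.7334 = 18.7334 deg


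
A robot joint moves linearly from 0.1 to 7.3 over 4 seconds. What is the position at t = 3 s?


s = t/T = 3/4 = 0.75
p(t) = p0 + (pf-p0)*s
= 0.1 + (7.3 - 0.1) * 0.75
= 5.5


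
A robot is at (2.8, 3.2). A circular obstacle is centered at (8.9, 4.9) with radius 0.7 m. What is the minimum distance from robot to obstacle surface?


center_dist = sqrt((2.8-8.9)^2 + (3.2-4.9)^2)
= sqrt(37.21 + 2.89)
= 6.3325
min_dist = center_dist - radius = 6.3325 - 0.7 = 5.6325 m


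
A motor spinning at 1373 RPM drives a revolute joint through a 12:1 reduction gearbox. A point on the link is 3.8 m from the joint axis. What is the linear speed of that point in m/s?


omega_motor = 1373 * 2*pi/60 = 143.7802 rad/s
omega_joint = omega_motor / 12 = 11.9817 rad/s
v = omega_joint * r = 11.9817 * 3.8
= 45.5304 m/s


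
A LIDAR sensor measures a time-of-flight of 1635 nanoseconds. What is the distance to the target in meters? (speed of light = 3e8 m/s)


tof = 1635 ns = 1.635e-06 s
dist = c * tof / 2
= 3e8 * 1.635e-06 / 2
= 245.25 m


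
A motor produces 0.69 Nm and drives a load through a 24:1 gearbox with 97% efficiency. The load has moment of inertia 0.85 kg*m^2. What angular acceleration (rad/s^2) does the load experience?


tau_out = tau_motor * N * eta
= 0.69 * 24 * 0.97 = 16.0632 Nm
alpha = tau_out / I = 16.0632 / 0.85
= 18.8979 rad/s^2


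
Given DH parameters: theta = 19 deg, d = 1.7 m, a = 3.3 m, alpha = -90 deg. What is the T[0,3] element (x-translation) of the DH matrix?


T[0,3] = a * cos(theta)
= 3.3 * cos(19 deg)
= 3.3 * 0.9455
= 3.1202


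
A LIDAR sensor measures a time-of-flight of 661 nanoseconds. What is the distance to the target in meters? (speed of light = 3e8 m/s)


tof = 661 ns = 6.61e-07 s
dist = c * tof / 2
= 3e8 * 6.61e-07 / 2
= 99.15 m


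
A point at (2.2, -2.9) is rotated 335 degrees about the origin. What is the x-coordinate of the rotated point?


x' = x*cos(theta) - y*sin(theta)
cos(335 deg) = 0.9063, sin(335 deg) = -0.4226
x' = 2.2 * 0.9063 - -2.9 * -0.4226
= 1.9939 - 1.2256
= 0.7683


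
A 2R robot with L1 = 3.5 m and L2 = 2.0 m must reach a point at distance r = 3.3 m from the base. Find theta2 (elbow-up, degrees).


cos(theta2) = (r^2 - L1^2 - L2^2) / (2*L1*L2)
cos(theta2) = (10.89 - 12.25 - 4.0) / 14.0
cos(theta2) = -0.382857
theta2 = 112.5108 degrees


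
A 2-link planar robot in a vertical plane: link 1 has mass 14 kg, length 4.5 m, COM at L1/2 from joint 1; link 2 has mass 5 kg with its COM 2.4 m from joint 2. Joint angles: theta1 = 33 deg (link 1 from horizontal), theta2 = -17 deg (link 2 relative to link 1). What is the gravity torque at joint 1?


Horizontal distance from joint 1 to link-1 COM:
  x_c1 = (L1/2)*cos(t1) = 2.25 * 0.8387 = 1.887 m
Horizontal distance from joint 1 to link-2 COM:
  x_c2 = L1*cos(t1) + Lc2*cos(t1+t2)
       = 4.5*0.8387 + 2.4*0.9613 = 6.081 m
tau1 = m1*g*x_c1 + m2*g*x_c2
     = 14*9.81*1.887 + 5*9.81*6.081
     = 259.1618 + 298.2753
     = 557.4371 Nm


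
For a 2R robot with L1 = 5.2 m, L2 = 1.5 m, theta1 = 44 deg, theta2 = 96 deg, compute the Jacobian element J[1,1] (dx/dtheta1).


J[1,1] = -L1*sin(t1) - L2*sin(t1+t2)
= -5.2*sin(44) - 1.5*sin(140)
= -4.5764


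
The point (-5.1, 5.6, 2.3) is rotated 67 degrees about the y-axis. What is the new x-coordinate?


Rotation about y-axis: x' = x*cos(theta) + z*sin(theta)
= -5.1 * 0.3907 + 2.3 * 0.9205
= 0.1244


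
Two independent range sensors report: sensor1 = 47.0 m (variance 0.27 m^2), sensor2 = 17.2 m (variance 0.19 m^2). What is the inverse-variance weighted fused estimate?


w1 = (1/var1) / (1/var1 + 1/var2)
   = 3.7037 / (3.7037 + 5.2632) = 0.413
w2 = 1 - w1 = 0.587
fused = w1*s1 + w2*s2 = 19.413 + 10.0957
= 29.5087 m


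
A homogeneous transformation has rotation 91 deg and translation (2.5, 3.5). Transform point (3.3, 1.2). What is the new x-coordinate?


x' = cos(theta)*px - sin(theta)*py + tx
= -0.0175*3.3 - 0.9998*1.2 + 2.5
= 1.2426


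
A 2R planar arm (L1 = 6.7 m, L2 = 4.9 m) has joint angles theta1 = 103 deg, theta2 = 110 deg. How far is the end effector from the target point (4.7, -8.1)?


End effector via forward kinematics:
x = L1*cos(t1) + L2*cos(t1+t2) = -5.6167
y = L1*sin(t1) + L2*sin(t1+t2) = 3.8595
Distance to target:
d = sqrt((4.7 - -5.6167)^2 + (-8.1 - 3.8595)^2)
= sqrt(106.4334 + 143.0308)
= 15.7944 m


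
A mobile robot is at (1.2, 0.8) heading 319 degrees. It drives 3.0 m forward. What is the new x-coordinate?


x_new = x0 + d*cos(theta)
= 1.2 + 3.0*cos(319)
= 1.2 + 2.2641
= 3.4641


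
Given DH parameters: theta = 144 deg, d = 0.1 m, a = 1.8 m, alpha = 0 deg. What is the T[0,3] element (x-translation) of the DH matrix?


T[0,3] = a * cos(theta)
= 1.8 * cos(144 deg)
= 1.8 * -0.809
= -1.4562


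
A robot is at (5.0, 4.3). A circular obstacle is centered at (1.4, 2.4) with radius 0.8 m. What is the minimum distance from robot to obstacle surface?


center_dist = sqrt((5.0-1.4)^2 + (4.3-2.4)^2)
= sqrt(12.96 + 3.61)
= 4.0706
min_dist = center_dist - radius = 4.0706 - 0.8 = 3.2706 m


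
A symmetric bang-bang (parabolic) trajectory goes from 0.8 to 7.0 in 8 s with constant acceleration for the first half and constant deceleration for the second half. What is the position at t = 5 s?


Symmetric rest-to-rest: each phase covers (pf-p0)/2 in time T/2. 0.5*a*(T/2)^2 = (pf-p0)/2 => a = 4*(pf-p0)/T^2
a = 4*(7.0-0.8)/8^2 = 0.3875
t = 5 is in the deceleration phase (t > T/2).
p = pf - 0.5*a*(T-t)^2 = 7.0 - 0.5*0.3875*3^2
= 5.2562
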